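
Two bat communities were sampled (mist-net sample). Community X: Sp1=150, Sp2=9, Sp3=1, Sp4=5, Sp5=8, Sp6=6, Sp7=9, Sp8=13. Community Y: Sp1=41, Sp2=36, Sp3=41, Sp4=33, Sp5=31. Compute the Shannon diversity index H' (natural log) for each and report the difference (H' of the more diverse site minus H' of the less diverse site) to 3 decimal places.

Community X: N=201, proportions 0.74627, 0.04478, 0.00498, 0.02488, 0.0398, 0.02985, 0.04478, 0.06468, giving H' = 1.02508 (working shown to 5 dp, full precision carried).
Community Y: N=182, proportions 0.22527, 0.1978, 0.22527, 0.18132, 0.17033, giving H' = 1.60314.
Difference = |1.02508 − 1.60314| = 0.57806, i.e. 0.578 to 3 decimal places.

0.578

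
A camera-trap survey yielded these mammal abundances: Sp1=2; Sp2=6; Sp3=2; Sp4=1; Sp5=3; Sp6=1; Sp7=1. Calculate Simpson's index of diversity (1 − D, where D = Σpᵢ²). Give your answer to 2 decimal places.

Total N = 2+6+2+1+3+1+1 = 16, so the proportions are 0.125, 0.375, 0.125, 0.0625, 0.1875, 0.0625, 0.0625 (working shown to 4 dp, full precision carried).
D = 0.125² + 0.375² + 0.125² + 0.0625² + 0.1875² + 0.0625² + 0.0625² = 0.0156 + 0.1406 + 0.0156 + 0.0039 + 0.0352 + 0.0039 + 0.0039 = 0.2188.
So 1 − D = 0.7812, i.e. 0.78 to 2 decimal places.

0.78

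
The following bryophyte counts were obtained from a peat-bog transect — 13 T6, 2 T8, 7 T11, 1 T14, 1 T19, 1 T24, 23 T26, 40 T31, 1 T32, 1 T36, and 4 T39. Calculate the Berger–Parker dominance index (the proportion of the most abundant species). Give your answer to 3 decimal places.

0.426

Total N = 13+2+7+1+1+1+23+40+1+1+4 = 94, so the proportions are 0.1383, 0.02128, 0.07447, 0.01064, 0.01064, 0.01064, 0.24468, 0.42553, 0.01064, 0.01064, 0.04255 (working shown to 5 dp, full precision carried).
The largest proportion is 0.42553, i.e. d = 0.426 to 3 decimal places.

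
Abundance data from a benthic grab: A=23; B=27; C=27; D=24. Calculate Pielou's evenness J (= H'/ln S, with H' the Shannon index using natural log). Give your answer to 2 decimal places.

1.00

Total N = 23+27+27+24 = 101, so the proportions are 0.2277, 0.2673, 0.2673, 0.2376 (working shown to 4 dp, full precision carried).
H' = −Σ pᵢ ln pᵢ = −((-0.3369) + (-0.3527) + (-0.3527) + (-0.3415)) = 1.3838.
With S = 4 species, ln S = 1.3863, so J = 1.3838/1.3863 = 0.9982, i.e. 1.00 to 2 decimal places.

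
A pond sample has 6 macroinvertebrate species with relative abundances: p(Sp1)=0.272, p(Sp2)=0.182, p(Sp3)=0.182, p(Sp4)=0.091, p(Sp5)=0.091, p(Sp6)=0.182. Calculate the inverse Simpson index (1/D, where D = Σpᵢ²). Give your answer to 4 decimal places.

5.2654

D = 0.272² + 0.182² + 0.182² + 0.091² + 0.091² + 0.182² = 0.07398400 + 0.03312400 + 0.03312400 + 0.00828100 + 0.00828100 + 0.03312400 = 0.18991800 (working shown to 8 dp, full precision carried).
So 1/D = 5.265430, i.e. 5.2654 to 4 decimal places.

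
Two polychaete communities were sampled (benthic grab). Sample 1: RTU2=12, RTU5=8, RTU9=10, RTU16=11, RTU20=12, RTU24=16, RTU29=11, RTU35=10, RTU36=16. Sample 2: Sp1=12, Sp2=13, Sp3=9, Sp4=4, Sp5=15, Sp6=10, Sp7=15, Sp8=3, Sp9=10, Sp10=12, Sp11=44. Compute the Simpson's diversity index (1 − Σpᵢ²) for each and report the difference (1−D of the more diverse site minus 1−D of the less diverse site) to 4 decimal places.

Sample 1: N=106, proportions 0.1132075, 0.0754717, 0.0943396, 0.1037736, 0.1132075, 0.1509434, 0.1037736, 0.0943396, 0.1509434, giving 1−D = 0.8837665 (working shown to 7 dp, full precision carried).
Sample 2: N=147, proportions 0.0816327, 0.0884354, 0.0612245, 0.0272109, 0.1020408, 0.0680272, 0.1020408, 0.0204082, 0.0680272, 0.0816327, 0.2993197, giving 1−D = 0.8542737.
Difference = |0.8837665 − 0.8542737| = 0.0294928, i.e. 0.0295 to 4 decimal places.

0.0295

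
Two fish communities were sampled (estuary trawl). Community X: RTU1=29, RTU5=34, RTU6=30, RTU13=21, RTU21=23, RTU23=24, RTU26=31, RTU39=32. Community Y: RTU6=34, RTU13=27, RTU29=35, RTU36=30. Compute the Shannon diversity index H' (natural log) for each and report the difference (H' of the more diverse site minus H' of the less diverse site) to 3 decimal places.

0.686

Community X: N=224, proportions 0.12946, 0.15179, 0.13393, 0.09375, 0.10268, 0.10714, 0.13839, 0.14286, giving H' = 2.06671 (working shown to 5 dp, full precision carried).
Community Y: N=126, proportions 0.26984, 0.21429, 0.27778, 0.2381, giving H' = 1.38107.
Difference = |2.06671 − 1.38107| = 0.68564, i.e. 0.686 to 3 decimal places.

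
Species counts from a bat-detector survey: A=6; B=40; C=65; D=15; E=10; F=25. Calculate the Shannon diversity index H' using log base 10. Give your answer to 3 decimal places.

0.659

Total N = 6+40+65+15+10+25 = 161, so the proportions are 0.03727, 0.24845, 0.40373, 0.09317, 0.06211, 0.15528 (working shown to 5 dp, full precision carried).
Each pᵢ log₁₀ pᵢ term: 0.03727×(-1.42867)=-0.05324, 0.24845×(-0.60477)=-0.15025, 0.40373×(-0.39391)=-0.15903, 0.09317×(-1.03073)=-0.09603, 0.06211×(-1.20683)=-0.07496, 0.15528×(-0.80889)=-0.12560.
Sum = -0.65912, so H' = 0.659.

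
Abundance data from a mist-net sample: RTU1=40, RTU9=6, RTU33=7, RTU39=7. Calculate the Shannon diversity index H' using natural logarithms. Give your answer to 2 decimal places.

Total N = 40+6+7+7 = 60, so the proportions are 0.6667, 0.1, 0.1167, 0.1167 (working shown to 4 dp, full precision carried).
Each pᵢ ln pᵢ term: 0.6667×(-0.4055)=-0.2703, 0.1×(-2.3026)=-0.2303, 0.1167×(-2.1484)=-0.2507, 0.1167×(-2.1484)=-0.2507.
Sum = -1.0019, so H' = 1.00.

1.00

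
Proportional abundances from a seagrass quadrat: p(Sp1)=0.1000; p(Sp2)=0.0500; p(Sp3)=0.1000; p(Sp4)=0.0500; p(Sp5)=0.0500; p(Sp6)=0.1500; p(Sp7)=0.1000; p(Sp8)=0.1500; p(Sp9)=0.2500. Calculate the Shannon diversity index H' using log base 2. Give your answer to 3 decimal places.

Each pᵢ log₂ pᵢ term (working shown to 5 dp, full precision carried): 0.1×(-3.32193)=-0.33219, 0.05×(-4.32193)=-0.21610, 0.1×(-3.32193)=-0.33219, 0.05×(-4.32193)=-0.21610, 0.05×(-4.32193)=-0.21610, 0.15×(-2.73697)=-0.41054, 0.1×(-3.32193)=-0.33219, 0.15×(-2.73697)=-0.41054, 0.25×(-2.00000)=-0.50000.
Sum = -2.96596, so H' = 2.966.

2.966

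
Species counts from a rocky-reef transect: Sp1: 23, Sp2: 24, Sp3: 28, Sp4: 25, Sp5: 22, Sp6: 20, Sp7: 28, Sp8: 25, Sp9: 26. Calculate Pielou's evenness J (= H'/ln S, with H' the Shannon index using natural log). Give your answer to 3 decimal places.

Total N = 23+24+28+25+22+20+28+25+26 = 221, so the proportions are 0.10407, 0.1086, 0.1267, 0.11312, 0.09955, 0.0905, 0.1267, 0.11312, 0.11765 (working shown to 5 dp, full precision carried).
H' = −Σ pᵢ ln pᵢ = −((-0.23548) + (-0.24110) + (-0.26175) + (-0.24653) + (-0.22967) + (-0.21741) + (-0.26175) + (-0.24653) + (-0.25177)) = 2.19199.
With S = 9 species, ln S = 2.19722, so J = 2.19199/2.19722 = 0.99762, i.e. 0.998 to 3 decimal places.

0.998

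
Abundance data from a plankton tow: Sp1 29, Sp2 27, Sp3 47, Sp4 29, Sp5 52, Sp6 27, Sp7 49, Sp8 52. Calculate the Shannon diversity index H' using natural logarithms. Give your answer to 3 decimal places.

Total N = 29+27+47+29+52+27+49+52 = 312, so the proportions are 0.09295, 0.08654, 0.15064, 0.09295, 0.16667, 0.08654, 0.15705, 0.16667 (working shown to 5 dp, full precision carried).
Each pᵢ ln pᵢ term: 0.09295×(-2.37571)=-0.22082, 0.08654×(-2.44717)=-0.21177, 0.15064×(-1.89286)=-0.28514, 0.09295×(-2.37571)=-0.22082, 0.16667×(-1.79176)=-0.29863, 0.08654×(-2.44717)=-0.21177, 0.15705×(-1.85118)=-0.29073, 0.16667×(-1.79176)=-0.29863.
Sum = -2.03831, so H' = 2.038.

2.038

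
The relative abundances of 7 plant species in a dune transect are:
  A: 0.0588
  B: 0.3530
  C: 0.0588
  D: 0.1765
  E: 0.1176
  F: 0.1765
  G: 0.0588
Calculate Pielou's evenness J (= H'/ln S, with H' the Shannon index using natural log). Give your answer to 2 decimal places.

0.89

H' = −Σ pᵢ ln pᵢ = −((-0.1666) + (-0.3676) + (-0.1666) + (-0.3061) + (-0.2517) + (-0.3061) + (-0.1666)) = 1.7314 (working shown to 4 dp, full precision carried).
With S = 7 species, ln S = 1.9459, so J = 1.7314/1.9459 = 0.8898, i.e. 0.89 to 2 decimal places.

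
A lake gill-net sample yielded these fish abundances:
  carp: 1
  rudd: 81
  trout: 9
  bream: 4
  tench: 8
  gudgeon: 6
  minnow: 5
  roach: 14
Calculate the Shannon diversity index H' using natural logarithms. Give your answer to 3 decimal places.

1.308

Total N = 1+81+9+4+8+6+5+14 = 128, so the proportions are 0.00781, 0.63281, 0.07031, 0.03125, 0.0625, 0.04688, 0.03906, 0.10938 (working shown to 5 dp, full precision carried).
Each pᵢ ln pᵢ term: 0.00781×(-4.85203)=-0.03791, 0.63281×(-0.45758)=-0.28956, 0.07031×(-2.65481)=-0.18667, 0.03125×(-3.46574)=-0.10830, 0.0625×(-2.77259)=-0.17329, 0.04688×(-3.06027)=-0.14345, 0.03906×(-3.24259)=-0.12666, 0.10938×(-2.21297)=-0.24204.
Sum = -1.30788, so H' = 1.308.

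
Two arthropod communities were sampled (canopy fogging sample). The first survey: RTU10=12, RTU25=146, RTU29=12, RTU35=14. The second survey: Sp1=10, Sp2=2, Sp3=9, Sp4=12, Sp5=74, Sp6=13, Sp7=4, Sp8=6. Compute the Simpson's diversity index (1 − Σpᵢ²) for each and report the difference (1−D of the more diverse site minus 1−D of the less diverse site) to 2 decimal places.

0.29

The first survey: N=184, proportions 0.0652, 0.7935, 0.0652, 0.0761, giving 1−D = 0.3561 (working shown to 4 dp, full precision carried).
The second survey: N=130, proportions 0.0769, 0.0154, 0.0692, 0.0923, 0.5692, 0.1, 0.0308, 0.0462, giving 1−D = 0.6434.
Difference = |0.3561 − 0.6434| = 0.2873, i.e. 0.29 to 2 decimal places.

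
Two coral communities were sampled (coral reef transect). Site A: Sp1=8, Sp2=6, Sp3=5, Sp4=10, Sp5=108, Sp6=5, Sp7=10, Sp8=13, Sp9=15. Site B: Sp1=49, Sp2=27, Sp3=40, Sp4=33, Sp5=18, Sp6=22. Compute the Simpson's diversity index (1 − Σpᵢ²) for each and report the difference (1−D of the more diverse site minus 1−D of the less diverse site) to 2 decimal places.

0.20

Site A: N=180, proportions 0.04444, 0.03333, 0.02778, 0.05556, 0.6, 0.02778, 0.05556, 0.07222, 0.08333, giving 1−D = 0.61704 (working shown to 5 dp, full precision carried).
Site B: N=189, proportions 0.25926, 0.14286, 0.21164, 0.1746, 0.09524, 0.1164, giving 1−D = 0.81448.
Difference = |0.61704 − 0.81448| = 0.19744, i.e. 0.20 to 2 decimal places.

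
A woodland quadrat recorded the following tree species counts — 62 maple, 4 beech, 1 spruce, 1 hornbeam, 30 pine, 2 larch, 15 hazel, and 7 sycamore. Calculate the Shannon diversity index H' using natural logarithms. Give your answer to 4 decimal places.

1.3688

Total N = 62+4+1+1+30+2+15+7 = 122, so the proportions are 0.508197, 0.032787, 0.008197, 0.008197, 0.245902, 0.016393, 0.122951, 0.057377 (working shown to 6 dp, full precision carried).
Each pᵢ ln pᵢ term: 0.508197×(-0.676887)=-0.343992, 0.032787×(-3.417727)=-0.112057, 0.008197×(-4.804021)=-0.039377, 0.008197×(-4.804021)=-0.039377, 0.245902×(-1.402824)=-0.344957, 0.016393×(-4.110874)=-0.067391, 0.122951×(-2.095971)=-0.257701, 0.057377×(-2.858111)=-0.163990.
Sum = -1.368842, so H' = 1.3688.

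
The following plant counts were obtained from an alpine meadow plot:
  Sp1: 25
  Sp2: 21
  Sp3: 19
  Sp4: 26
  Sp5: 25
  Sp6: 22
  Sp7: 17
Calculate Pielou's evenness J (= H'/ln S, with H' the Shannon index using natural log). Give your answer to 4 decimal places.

0.9947

Total N = 25+21+19+26+25+22+17 = 155, so the proportions are 0.16129, 0.135484, 0.122581, 0.167742, 0.16129, 0.141935, 0.109677 (working shown to 6 dp, full precision carried).
H' = −Σ pᵢ ln pᵢ = −((-0.294282) + (-0.270819) + (-0.257295) + (-0.299474) + (-0.294282) + (-0.277112) + (-0.242410)) = 1.935676.
With S = 7 species, ln S = 1.945910, so J = 1.935676/1.945910 = 0.994740, i.e. 0.9947 to 4 decimal places.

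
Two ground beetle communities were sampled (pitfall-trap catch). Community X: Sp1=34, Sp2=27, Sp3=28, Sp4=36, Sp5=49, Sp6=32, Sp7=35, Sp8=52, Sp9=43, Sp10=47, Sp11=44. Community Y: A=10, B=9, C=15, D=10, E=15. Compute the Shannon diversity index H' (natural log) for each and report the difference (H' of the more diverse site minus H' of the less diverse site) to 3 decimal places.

0.791

Community X: N=427, proportions 0.0796253, 0.0632319, 0.0655738, 0.0843091, 0.1147541, 0.0749415, 0.0819672, 0.1217799, 0.1007026, 0.1100703, 0.1030445, giving H' = 2.3755434 (working shown to 7 dp, full precision carried).
Community Y: N=59, proportions 0.1694915, 0.1525424, 0.2542373, 0.1694915, 0.2542373, giving H' = 1.5848556.
Difference = |2.3755434 − 1.5848556| = 0.7906878, i.e. 0.791 to 3 decimal places.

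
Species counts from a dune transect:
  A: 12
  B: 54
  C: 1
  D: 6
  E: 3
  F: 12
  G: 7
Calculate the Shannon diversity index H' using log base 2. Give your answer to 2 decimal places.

1.97

Total N = 12+54+1+6+3+12+7 = 95, so the proportions are 0.1263, 0.5684, 0.0105, 0.0632, 0.0316, 0.1263, 0.0737 (working shown to 4 dp, full precision carried).
Each pᵢ log₂ pᵢ term: 0.1263×(-2.9849)=-0.3770, 0.5684×(-0.8150)=-0.4632, 0.0105×(-6.5699)=-0.0692, 0.0632×(-3.9849)=-0.2517, 0.0316×(-4.9849)=-0.1574, 0.1263×(-2.9849)=-0.3770, 0.0737×(-3.7625)=-0.2772.
Sum = -1.9728, so H' = 1.97.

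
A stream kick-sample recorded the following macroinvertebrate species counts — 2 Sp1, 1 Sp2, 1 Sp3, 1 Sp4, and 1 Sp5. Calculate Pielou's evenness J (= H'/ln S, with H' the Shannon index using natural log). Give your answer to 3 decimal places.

0.970

Total N = 2+1+1+1+1 = 6, so the proportions are 0.33333, 0.16667, 0.16667, 0.16667, 0.16667 (working shown to 5 dp, full precision carried).
H' = −Σ pᵢ ln pᵢ = −((-0.36620) + (-0.29863) + (-0.29863) + (-0.29863) + (-0.29863)) = 1.56071.
With S = 5 species, ln S = 1.60944, so J = 1.56071/1.60944 = 0.96972, i.e. 0.970 to 3 decimal places.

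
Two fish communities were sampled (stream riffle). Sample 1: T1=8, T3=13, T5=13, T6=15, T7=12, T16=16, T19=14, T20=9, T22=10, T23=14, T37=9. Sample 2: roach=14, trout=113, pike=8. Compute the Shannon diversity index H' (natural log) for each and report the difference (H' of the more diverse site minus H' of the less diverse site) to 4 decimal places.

Sample 1: N=133, proportions 0.06015, 0.097744, 0.097744, 0.112782, 0.090226, 0.120301, 0.105263, 0.067669, 0.075188, 0.105263, 0.067669, giving H' = 2.374599 (working shown to 6 dp, full precision carried).
Sample 2: N=135, proportions 0.103704, 0.837037, 0.059259, giving H' = 0.551370.
Difference = |2.374599 − 0.551370| = 1.823229, i.e. 1.8232 to 4 decimal places.

1.8232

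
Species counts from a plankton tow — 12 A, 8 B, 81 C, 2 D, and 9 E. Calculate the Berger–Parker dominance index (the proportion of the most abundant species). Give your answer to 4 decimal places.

0.7232

Total N = 12+8+81+2+9 = 112, so the proportions are 0.107143, 0.071429, 0.723214, 0.017857, 0.080357 (working shown to 6 dp, full precision carried).
The largest proportion is 0.723214, i.e. d = 0.7232 to 4 decimal places.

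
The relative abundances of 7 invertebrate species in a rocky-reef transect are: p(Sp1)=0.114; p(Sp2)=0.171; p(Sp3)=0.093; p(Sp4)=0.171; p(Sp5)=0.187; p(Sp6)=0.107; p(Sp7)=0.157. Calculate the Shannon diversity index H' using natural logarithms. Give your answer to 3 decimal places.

1.916

Each pᵢ ln pᵢ term (working shown to 5 dp, full precision carried): 0.114×(-2.17156)=-0.24756, 0.171×(-1.76609)=-0.30200, 0.093×(-2.37516)=-0.22089, 0.171×(-1.76609)=-0.30200, 0.187×(-1.67665)=-0.31353, 0.107×(-2.23493)=-0.23914, 0.157×(-1.85151)=-0.29069.
Sum = -1.91581, so H' = 1.916.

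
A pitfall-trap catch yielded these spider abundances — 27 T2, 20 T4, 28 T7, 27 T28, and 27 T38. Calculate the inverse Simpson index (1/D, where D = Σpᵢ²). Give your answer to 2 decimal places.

Total N = 27+20+28+27+27 = 129, so the proportions are 0.209302, 0.155039, 0.217054, 0.209302, 0.209302 (working shown to 6 dp, full precision carried).
D = 0.209302² + 0.155039² + 0.217054² + 0.209302² + 0.209302² = 0.043807 + 0.024037 + 0.047113 + 0.043807 + 0.043807 = 0.202572.
So 1/D = 4.9365, i.e. 4.94 to 2 decimal places.

4.94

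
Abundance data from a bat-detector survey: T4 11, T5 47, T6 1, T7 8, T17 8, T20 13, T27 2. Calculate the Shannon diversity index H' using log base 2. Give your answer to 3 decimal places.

2.078

Total N = 11+47+1+8+8+13+2 = 90, so the proportions are 0.12222, 0.52222, 0.01111, 0.08889, 0.08889, 0.14444, 0.02222 (working shown to 5 dp, full precision carried).
Each pᵢ log₂ pᵢ term: 0.12222×(-3.03242)=-0.37063, 0.52222×(-0.93726)=-0.48946, 0.01111×(-6.49185)=-0.07213, 0.08889×(-3.49185)=-0.31039, 0.08889×(-3.49185)=-0.31039, 0.14444×(-2.79141)=-0.40320, 0.02222×(-5.49185)=-0.12204.
Sum = -2.07824, so H' = 2.078.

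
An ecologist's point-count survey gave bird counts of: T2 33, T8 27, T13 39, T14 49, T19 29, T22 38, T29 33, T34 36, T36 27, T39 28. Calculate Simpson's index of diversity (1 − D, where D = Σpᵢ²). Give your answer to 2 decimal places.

0.90

Total N = 33+27+39+49+29+38+33+36+27+28 = 339, so the proportions are 0.0973, 0.0796, 0.115, 0.1445, 0.0855, 0.1121, 0.0973, 0.1062, 0.0796, 0.0826 (working shown to 4 dp, full precision carried).
D = 0.0973² + 0.0796² + 0.115² + 0.1445² + 0.0855² + 0.1121² + 0.0973² + 0.1062² + 0.0796² + 0.0826² = 0.0095 + 0.0063 + 0.0132 + 0.0209 + 0.0073 + 0.0126 + 0.0095 + 0.0113 + 0.0063 + 0.0068 = 0.1037.
So 1 − D = 0.8963, i.e. 0.90 to 2 decimal places.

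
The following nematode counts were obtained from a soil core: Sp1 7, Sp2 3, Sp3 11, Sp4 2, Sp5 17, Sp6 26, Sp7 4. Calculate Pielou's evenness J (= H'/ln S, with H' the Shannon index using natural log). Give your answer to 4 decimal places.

0.8391

Total N = 7+3+11+2+17+26+4 = 70, so the proportions are 0.1, 0.042857, 0.157143, 0.028571, 0.242857, 0.371429, 0.057143 (working shown to 6 dp, full precision carried).
H' = −Σ pᵢ ln pᵢ = −((-0.230259) + (-0.134995) + (-0.290809) + (-0.101581) + (-0.343711) + (-0.367862) + (-0.163554)) = 1.632771.
With S = 7 species, ln S = 1.945910, so J = 1.632771/1.945910 = 0.839079, i.e. 0.8391 to 4 decimal places.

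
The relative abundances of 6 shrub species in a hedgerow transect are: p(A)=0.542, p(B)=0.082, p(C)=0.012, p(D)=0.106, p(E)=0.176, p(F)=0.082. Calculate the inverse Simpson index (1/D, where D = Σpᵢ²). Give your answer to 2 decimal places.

D = 0.542² + 0.082² + 0.012² + 0.106² + 0.176² + 0.082² = 0.29376 + 0.00672 + 0.00014 + 0.01124 + 0.03098 + 0.00672 = 0.34957 (working shown to 5 dp, full precision carried).
So 1/D = 2.8607, i.e. 2.86 to 2 decimal places.

2.86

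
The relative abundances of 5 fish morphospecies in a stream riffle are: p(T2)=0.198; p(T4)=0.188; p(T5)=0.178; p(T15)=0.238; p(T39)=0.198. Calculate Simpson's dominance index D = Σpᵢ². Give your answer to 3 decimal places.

0.202

D = 0.198² + 0.188² + 0.178² + 0.238² + 0.198² = 0.03920 + 0.03534 + 0.03168 + 0.05664 + 0.03920 = 0.20208 (working shown to 5 dp, full precision carried).
To 3 decimal places, D = 0.202.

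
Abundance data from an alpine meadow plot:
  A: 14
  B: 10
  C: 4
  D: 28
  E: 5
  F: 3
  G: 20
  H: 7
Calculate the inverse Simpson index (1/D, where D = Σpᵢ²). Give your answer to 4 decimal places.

5.2445

Total N = 14+10+4+28+5+3+20+7 = 91, so the proportions are 0.15384615, 0.10989011, 0.04395604, 0.30769231, 0.05494505, 0.03296703, 0.21978022, 0.07692308 (working shown to 8 dp, full precision carried).
D = 0.15384615² + 0.10989011² + 0.04395604² + 0.30769231² + 0.05494505² + 0.03296703² + 0.21978022² + 0.07692308² = 0.02366864 + 0.01207584 + 0.00193213 + 0.09467456 + 0.00301896 + 0.00108683 + 0.04830335 + 0.00591716 = 0.19067745.
So 1/D = 5.244459, i.e. 5.2445 to 4 decimal places.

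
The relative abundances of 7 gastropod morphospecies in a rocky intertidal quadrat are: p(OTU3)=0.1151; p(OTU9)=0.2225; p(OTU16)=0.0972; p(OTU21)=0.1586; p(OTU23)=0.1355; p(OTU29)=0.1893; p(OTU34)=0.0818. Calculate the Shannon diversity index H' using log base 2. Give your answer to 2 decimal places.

2.73

Each pᵢ log₂ pᵢ term (working shown to 4 dp, full precision carried): 0.1151×(-3.1190)=-0.3590, 0.2225×(-2.1681)=-0.4824, 0.0972×(-3.3629)=-0.3269, 0.1586×(-2.6565)=-0.4213, 0.1355×(-2.8836)=-0.3907, 0.1893×(-2.4013)=-0.4546, 0.0818×(-3.6118)=-0.2954.
Sum = -2.7303, so H' = 2.73.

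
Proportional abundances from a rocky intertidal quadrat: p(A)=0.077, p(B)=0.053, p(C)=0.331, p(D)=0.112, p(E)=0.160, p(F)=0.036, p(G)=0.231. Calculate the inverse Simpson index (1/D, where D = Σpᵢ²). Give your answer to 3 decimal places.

4.737

D = 0.077² + 0.053² + 0.331² + 0.112² + 0.16² + 0.036² + 0.231² = 0.0059290 + 0.0028090 + 0.1095610 + 0.0125440 + 0.0256000 + 0.0012960 + 0.0533610 = 0.2111000 (working shown to 7 dp, full precision carried).
So 1/D = 4.73709, i.e. 4.737 to 3 decimal places.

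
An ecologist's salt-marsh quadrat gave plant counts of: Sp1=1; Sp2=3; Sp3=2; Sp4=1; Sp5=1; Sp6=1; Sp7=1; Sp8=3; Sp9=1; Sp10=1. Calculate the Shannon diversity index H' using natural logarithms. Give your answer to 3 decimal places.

Total N = 1+3+2+1+1+1+1+3+1+1 = 15, so the proportions are 0.06667, 0.2, 0.13333, 0.06667, 0.06667, 0.06667, 0.06667, 0.2, 0.06667, 0.06667 (working shown to 5 dp, full precision carried).
Each pᵢ ln pᵢ term: 0.06667×(-2.70805)=-0.18054, 0.2×(-1.60944)=-0.32189, 0.13333×(-2.01490)=-0.26865, 0.06667×(-2.70805)=-0.18054, 0.06667×(-2.70805)=-0.18054, 0.06667×(-2.70805)=-0.18054, 0.06667×(-2.70805)=-0.18054, 0.2×(-1.60944)=-0.32189, 0.06667×(-2.70805)=-0.18054, 0.06667×(-2.70805)=-0.18054.
Sum = -2.17619, so H' = 2.176.

2.176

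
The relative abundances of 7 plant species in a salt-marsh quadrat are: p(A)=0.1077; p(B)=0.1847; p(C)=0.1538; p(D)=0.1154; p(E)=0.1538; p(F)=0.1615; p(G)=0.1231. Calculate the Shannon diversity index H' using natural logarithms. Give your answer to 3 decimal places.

Each pᵢ ln pᵢ term (working shown to 5 dp, full precision carried): 0.1077×(-2.22841)=-0.24000, 0.1847×(-1.68902)=-0.31196, 0.1538×(-1.87210)=-0.28793, 0.1154×(-2.15935)=-0.24919, 0.1538×(-1.87210)=-0.28793, 0.1615×(-1.82325)=-0.29445, 0.1231×(-2.09476)=-0.25786.
Sum = -1.92933, so H' = 1.929.

1.929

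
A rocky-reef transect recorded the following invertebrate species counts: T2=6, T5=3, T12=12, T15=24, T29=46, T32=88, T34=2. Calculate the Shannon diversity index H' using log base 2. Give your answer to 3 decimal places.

1.987

Total N = 6+3+12+24+46+88+2 = 181, so the proportions are 0.03315, 0.01657, 0.0663, 0.1326, 0.25414, 0.48619, 0.01105 (working shown to 5 dp, full precision carried).
Each pᵢ log₂ pᵢ term: 0.03315×(-4.91488)=-0.16292, 0.01657×(-5.91488)=-0.09804, 0.0663×(-3.91488)=-0.25955, 0.1326×(-2.91488)=-0.38650, 0.25414×(-1.97628)=-0.50226, 0.48619×(-1.04041)=-0.50584, 0.01105×(-6.49985)=-0.07182.
Sum = -1.98693, so H' = 1.987.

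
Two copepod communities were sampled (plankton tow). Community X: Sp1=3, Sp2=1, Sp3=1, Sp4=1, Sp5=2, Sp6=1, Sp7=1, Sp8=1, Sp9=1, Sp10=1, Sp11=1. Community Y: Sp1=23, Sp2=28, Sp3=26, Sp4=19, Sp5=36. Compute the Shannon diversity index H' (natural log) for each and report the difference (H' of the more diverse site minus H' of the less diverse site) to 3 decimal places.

0.718

Community X: N=14, proportions 0.21429, 0.07143, 0.07143, 0.07143, 0.14286, 0.07143, 0.07143, 0.07143, 0.07143, 0.07143, 0.07143, giving H' = 2.30462 (working shown to 5 dp, full precision carried).
Community Y: N=132, proportions 0.17424, 0.21212, 0.19697, 0.14394, 0.27273, giving H' = 1.58674.
Difference = |2.30462 − 1.58674| = 0.71788, i.e. 0.718 to 3 decimal places.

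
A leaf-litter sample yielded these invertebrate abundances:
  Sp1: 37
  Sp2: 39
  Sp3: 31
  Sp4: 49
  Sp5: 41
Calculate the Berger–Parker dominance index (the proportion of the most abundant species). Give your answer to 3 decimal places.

0.249

Total N = 37+39+31+49+41 = 197, so the proportions are 0.18782, 0.19797, 0.15736, 0.24873, 0.20812 (working shown to 5 dp, full precision carried).
The largest proportion is 0.24873, i.e. d = 0.249 to 3 decimal places.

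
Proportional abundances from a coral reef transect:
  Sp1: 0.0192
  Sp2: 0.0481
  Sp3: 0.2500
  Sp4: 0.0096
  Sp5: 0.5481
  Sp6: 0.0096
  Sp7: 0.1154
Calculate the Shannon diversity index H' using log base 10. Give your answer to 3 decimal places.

Each pᵢ log₁₀ pᵢ term (working shown to 5 dp, full precision carried): 0.0192×(-1.71670)=-0.03296, 0.0481×(-1.31785)=-0.06339, 0.25×(-0.60206)=-0.15051, 0.0096×(-2.01773)=-0.01937, 0.5481×(-0.26114)=-0.14313, 0.0096×(-2.01773)=-0.01937, 0.1154×(-0.93779)=-0.10822.
Sum = -0.53696, so H' = 0.537.

0.537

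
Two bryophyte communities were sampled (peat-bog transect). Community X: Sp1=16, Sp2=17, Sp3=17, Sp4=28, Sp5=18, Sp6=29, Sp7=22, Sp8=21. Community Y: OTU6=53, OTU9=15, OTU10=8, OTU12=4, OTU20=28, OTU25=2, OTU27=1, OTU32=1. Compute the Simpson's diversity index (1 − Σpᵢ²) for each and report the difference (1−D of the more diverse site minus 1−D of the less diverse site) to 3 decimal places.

0.180

Community X: N=168, proportions 0.0952381, 0.1011905, 0.1011905, 0.1666667, 0.1071429, 0.172619, 0.1309524, 0.125, giving 1−D = 0.8686224 (working shown to 7 dp, full precision carried).
Community Y: N=112, proportions 0.4732143, 0.1339286, 0.0714286, 0.0357143, 0.25, 0.0178571, 0.0089286, 0.0089286, giving 1−D = 0.6887755.
Difference = |0.8686224 − 0.6887755| = 0.1798469, i.e. 0.180 to 3 decimal places.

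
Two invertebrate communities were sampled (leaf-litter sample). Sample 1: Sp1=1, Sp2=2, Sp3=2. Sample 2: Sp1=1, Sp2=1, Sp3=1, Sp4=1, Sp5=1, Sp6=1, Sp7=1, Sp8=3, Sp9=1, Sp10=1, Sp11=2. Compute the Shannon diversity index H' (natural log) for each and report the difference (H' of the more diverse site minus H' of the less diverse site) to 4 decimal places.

1.2497

Sample 1: N=5, proportions 0.2, 0.4, 0.4, giving H' = 1.054920 (working shown to 6 dp, full precision carried).
Sample 2: N=14, proportions 0.071429, 0.071429, 0.071429, 0.071429, 0.071429, 0.071429, 0.071429, 0.214286, 0.071429, 0.071429, 0.142857, giving H' = 2.304619.
Difference = |1.054920 − 2.304619| = 1.249699, i.e. 1.2497 to 4 decimal places.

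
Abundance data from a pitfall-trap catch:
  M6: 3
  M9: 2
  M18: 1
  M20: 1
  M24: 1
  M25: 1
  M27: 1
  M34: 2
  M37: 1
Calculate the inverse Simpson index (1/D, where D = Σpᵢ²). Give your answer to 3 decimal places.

7.348

Total N = 3+2+1+1+1+1+1+2+1 = 13, so the proportions are 0.2307692, 0.1538462, 0.0769231, 0.0769231, 0.0769231, 0.0769231, 0.0769231, 0.1538462, 0.0769231 (working shown to 7 dp, full precision carried).
D = 0.2307692² + 0.1538462² + 0.0769231² + 0.0769231² + 0.0769231² + 0.0769231² + 0.0769231² + 0.1538462² + 0.0769231² = 0.0532544 + 0.0236686 + 0.0059172 + 0.0059172 + 0.0059172 + 0.0059172 + 0.0059172 + 0.0236686 + 0.0059172 = 0.1360947.
So 1/D = 7.34783, i.e. 7.348 to 3 decimal places.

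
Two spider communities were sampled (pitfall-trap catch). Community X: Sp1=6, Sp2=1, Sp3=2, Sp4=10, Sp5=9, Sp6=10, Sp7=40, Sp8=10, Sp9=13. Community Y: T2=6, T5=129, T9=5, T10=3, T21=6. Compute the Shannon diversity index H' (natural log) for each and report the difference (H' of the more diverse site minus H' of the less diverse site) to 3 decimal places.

Community X: N=101, proportions 0.05941, 0.0099, 0.0198, 0.09901, 0.08911, 0.09901, 0.39604, 0.09901, 0.12871, giving H' = 1.82414 (working shown to 5 dp, full precision carried).
Community Y: N=149, proportions 0.04027, 0.86577, 0.03356, 0.02013, 0.04027, giving H' = 0.57603.
Difference = |1.82414 − 0.57603| = 1.24811, i.e. 1.248 to 3 decimal places.

1.248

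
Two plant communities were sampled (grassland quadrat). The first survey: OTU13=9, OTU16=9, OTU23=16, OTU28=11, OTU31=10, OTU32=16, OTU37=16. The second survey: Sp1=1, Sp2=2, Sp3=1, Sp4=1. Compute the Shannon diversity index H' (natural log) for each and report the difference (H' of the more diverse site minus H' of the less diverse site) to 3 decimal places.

0.582

The first survey: N=87, proportions 0.10345, 0.10345, 0.18391, 0.12644, 0.11494, 0.18391, 0.18391, giving H' = 1.91376 (working shown to 5 dp, full precision carried).
The second survey: N=5, proportions 0.2, 0.4, 0.2, 0.2, giving H' = 1.33218.
Difference = |1.91376 − 1.33218| = 0.58158, i.e. 0.582 to 3 decimal places.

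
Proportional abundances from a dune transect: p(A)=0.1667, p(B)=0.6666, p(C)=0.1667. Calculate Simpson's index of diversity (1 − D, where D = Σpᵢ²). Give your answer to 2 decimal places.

D = 0.1667² + 0.6666² + 0.1667² = 0.0278 + 0.4444 + 0.0278 = 0.4999 (working shown to 4 dp, full precision carried).
So 1 − D = 0.5001, i.e. 0.50 to 2 decimal places.

0.50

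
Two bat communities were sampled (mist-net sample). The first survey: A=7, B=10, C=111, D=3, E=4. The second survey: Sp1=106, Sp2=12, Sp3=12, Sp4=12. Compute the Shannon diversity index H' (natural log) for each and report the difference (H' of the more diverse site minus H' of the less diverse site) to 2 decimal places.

0.15

The first survey: N=135, proportions 0.05185, 0.07407, 0.82222, 0.02222, 0.02963, giving H' = 0.69604 (working shown to 5 dp, full precision carried).
The second survey: N=142, proportions 0.74648, 0.08451, 0.08451, 0.08451, giving H' = 0.84469.
Difference = |0.69604 − 0.84469| = 0.14865, i.e. 0.15 to 2 decimal places.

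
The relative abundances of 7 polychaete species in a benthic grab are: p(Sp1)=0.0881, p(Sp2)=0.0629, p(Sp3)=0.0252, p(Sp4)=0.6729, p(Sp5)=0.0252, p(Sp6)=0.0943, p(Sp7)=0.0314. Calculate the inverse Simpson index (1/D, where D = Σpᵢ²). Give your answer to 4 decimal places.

D = 0.0881² + 0.0629² + 0.0252² + 0.6729² + 0.0252² + 0.0943² + 0.0314² = 0.0077616 + 0.0039564 + 0.0006350 + 0.4527944 + 0.0006350 + 0.0088925 + 0.0009860 = 0.4756610 (working shown to 7 dp, full precision carried).
So 1/D = 2.102338, i.e. 2.1023 to 4 decimal places.

2.1023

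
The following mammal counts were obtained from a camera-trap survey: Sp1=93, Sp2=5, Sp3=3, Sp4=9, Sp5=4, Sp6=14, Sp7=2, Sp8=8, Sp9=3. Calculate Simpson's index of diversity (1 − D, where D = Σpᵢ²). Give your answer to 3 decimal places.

0.545

Total N = 93+5+3+9+4+14+2+8+3 = 141, so the proportions are 0.65957, 0.03546, 0.02128, 0.06383, 0.02837, 0.09929, 0.01418, 0.05674, 0.02128 (working shown to 5 dp, full precision carried).
D = 0.65957² + 0.03546² + 0.02128² + 0.06383² + 0.02837² + 0.09929² + 0.01418² + 0.05674² + 0.02128² = 0.43504 + 0.00126 + 0.00045 + 0.00407 + 0.00080 + 0.00986 + 0.00020 + 0.00322 + 0.00045 = 0.45536.
So 1 − D = 0.54464, i.e. 0.545 to 3 decimal places.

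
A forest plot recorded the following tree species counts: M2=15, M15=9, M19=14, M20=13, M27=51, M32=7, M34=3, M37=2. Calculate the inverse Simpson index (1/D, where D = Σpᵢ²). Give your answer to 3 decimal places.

Total N = 15+9+14+13+51+7+3+2 = 114, so the proportions are 0.1315789, 0.0789474, 0.122807, 0.1140351, 0.4473684, 0.0614035, 0.0263158, 0.0175439 (working shown to 7 dp, full precision carried).
D = 0.1315789² + 0.0789474² + 0.122807² + 0.1140351² + 0.4473684² + 0.0614035² + 0.0263158² + 0.0175439² = 0.0173130 + 0.0062327 + 0.0150816 + 0.0130040 + 0.2001385 + 0.0037704 + 0.0006925 + 0.0003078 = 0.2565405.
So 1/D = 3.89802, i.e. 3.898 to 3 decimal places.

3.898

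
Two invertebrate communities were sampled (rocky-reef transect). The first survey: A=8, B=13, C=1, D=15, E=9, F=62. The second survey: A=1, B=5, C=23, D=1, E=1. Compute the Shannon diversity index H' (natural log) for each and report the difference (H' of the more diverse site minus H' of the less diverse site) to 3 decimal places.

0.443

The first survey: N=108, proportions 0.074074, 0.12037, 0.009259, 0.138889, 0.083333, 0.574074, giving H' = 1.290854 (working shown to 6 dp, full precision carried).
The second survey: N=31, proportions 0.032258, 0.16129, 0.741935, 0.032258, 0.032258, giving H' = 0.848066.
Difference = |1.290854 − 0.848066| = 0.442788, i.e. 0.443 to 3 decimal places.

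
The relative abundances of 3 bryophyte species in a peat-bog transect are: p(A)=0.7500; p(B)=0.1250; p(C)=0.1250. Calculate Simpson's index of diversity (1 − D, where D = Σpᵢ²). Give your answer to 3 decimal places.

0.406

D = 0.75² + 0.125² + 0.125² = 0.56250 + 0.01562 + 0.01562 = 0.59375 (working shown to 5 dp, full precision carried).
So 1 − D = 0.40625, i.e. 0.406 to 3 decimal places.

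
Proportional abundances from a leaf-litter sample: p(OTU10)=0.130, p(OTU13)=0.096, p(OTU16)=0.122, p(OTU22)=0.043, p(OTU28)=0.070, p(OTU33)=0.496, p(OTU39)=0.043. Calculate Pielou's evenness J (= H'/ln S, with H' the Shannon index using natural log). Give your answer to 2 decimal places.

0.80

H' = −Σ pᵢ ln pᵢ = −((-0.2652) + (-0.2250) + (-0.2567) + (-0.1353) + (-0.1861) + (-0.3478) + (-0.1353)) = 1.5514 (working shown to 4 dp, full precision carried).
With S = 7 species, ln S = 1.9459, so J = 1.5514/1.9459 = 0.7973, i.e. 0.80 to 2 decimal places.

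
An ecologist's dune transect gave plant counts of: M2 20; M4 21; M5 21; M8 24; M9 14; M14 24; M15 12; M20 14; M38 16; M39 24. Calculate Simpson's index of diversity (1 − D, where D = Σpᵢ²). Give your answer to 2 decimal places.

0.89

Total N = 20+21+21+24+14+24+12+14+16+24 = 190, so the proportions are 0.1053, 0.1105, 0.1105, 0.1263, 0.0737, 0.1263, 0.0632, 0.0737, 0.0842, 0.1263 (working shown to 4 dp, full precision carried).
D = 0.1053² + 0.1105² + 0.1105² + 0.1263² + 0.0737² + 0.1263² + 0.0632² + 0.0737² + 0.0842² + 0.1263² = 0.0111 + 0.0122 + 0.0122 + 0.0160 + 0.0054 + 0.0160 + 0.0040 + 0.0054 + 0.0071 + 0.0160 = 0.1053.
So 1 − D = 0.8947, i.e. 0.89 to 2 decimal places.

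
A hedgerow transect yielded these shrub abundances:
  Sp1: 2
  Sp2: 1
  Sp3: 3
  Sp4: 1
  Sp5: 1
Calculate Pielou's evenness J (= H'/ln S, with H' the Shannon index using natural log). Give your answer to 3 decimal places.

0.928

Total N = 2+1+3+1+1 = 8, so the proportions are 0.25, 0.125, 0.375, 0.125, 0.125 (working shown to 5 dp, full precision carried).
H' = −Σ pᵢ ln pᵢ = −((-0.34657) + (-0.25993) + (-0.36781) + (-0.25993) + (-0.25993)) = 1.49418.
With S = 5 species, ln S = 1.60944, so J = 1.49418/1.60944 = 0.92838, i.e. 0.928 to 3 decimal places.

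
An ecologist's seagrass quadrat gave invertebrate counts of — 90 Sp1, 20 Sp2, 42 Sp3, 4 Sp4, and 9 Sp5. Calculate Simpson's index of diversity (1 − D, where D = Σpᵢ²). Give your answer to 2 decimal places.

Total N = 90+20+42+4+9 = 165, so the proportions are 0.5455, 0.1212, 0.2545, 0.0242, 0.0545 (working shown to 4 dp, full precision carried).
D = 0.5455² + 0.1212² + 0.2545² + 0.0242² + 0.0545² = 0.2975 + 0.0147 + 0.0648 + 0.0006 + 0.0030 = 0.3806.
So 1 − D = 0.6194, i.e. 0.62 to 2 decimal places.

0.62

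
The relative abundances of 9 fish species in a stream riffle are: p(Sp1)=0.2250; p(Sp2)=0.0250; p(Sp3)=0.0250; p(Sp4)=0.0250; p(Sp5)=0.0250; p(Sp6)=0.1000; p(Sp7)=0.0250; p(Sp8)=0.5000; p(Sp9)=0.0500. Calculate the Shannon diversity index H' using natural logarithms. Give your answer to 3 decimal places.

1.523

Each pᵢ ln pᵢ term (working shown to 5 dp, full precision carried): 0.225×(-1.49165)=-0.33562, 0.025×(-3.68888)=-0.09222, 0.025×(-3.68888)=-0.09222, 0.025×(-3.68888)=-0.09222, 0.025×(-3.68888)=-0.09222, 0.1×(-2.30259)=-0.23026, 0.025×(-3.68888)=-0.09222, 0.5×(-0.69315)=-0.34657, 0.05×(-2.99573)=-0.14979.
Sum = -1.52335, so H' = 1.523.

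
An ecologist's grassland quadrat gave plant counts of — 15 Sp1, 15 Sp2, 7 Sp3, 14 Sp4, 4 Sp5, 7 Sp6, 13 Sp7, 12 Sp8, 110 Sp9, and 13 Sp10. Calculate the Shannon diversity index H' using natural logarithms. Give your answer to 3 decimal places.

1.706

Total N = 15+15+7+14+4+7+13+12+110+13 = 210, so the proportions are 0.07143, 0.07143, 0.03333, 0.06667, 0.01905, 0.03333, 0.0619, 0.05714, 0.52381, 0.0619 (working shown to 5 dp, full precision carried).
Each pᵢ ln pᵢ term: 0.07143×(-2.63906)=-0.18850, 0.07143×(-2.63906)=-0.18850, 0.03333×(-3.40120)=-0.11337, 0.06667×(-2.70805)=-0.18054, 0.01905×(-3.96081)=-0.07544, 0.03333×(-3.40120)=-0.11337, 0.0619×(-2.78216)=-0.17223, 0.05714×(-2.86220)=-0.16355, 0.52381×(-0.64663)=-0.33871, 0.0619×(-2.78216)=-0.17223.
Sum = -1.70646, so H' = 1.706.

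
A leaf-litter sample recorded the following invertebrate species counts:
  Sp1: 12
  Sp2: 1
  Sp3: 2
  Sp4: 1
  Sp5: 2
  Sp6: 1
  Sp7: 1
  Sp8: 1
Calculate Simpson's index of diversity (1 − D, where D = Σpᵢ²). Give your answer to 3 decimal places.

Total N = 12+1+2+1+2+1+1+1 = 21, so the proportions are 0.57143, 0.04762, 0.09524, 0.04762, 0.09524, 0.04762, 0.04762, 0.04762 (working shown to 5 dp, full precision carried).
D = 0.57143² + 0.04762² + 0.09524² + 0.04762² + 0.09524² + 0.04762² + 0.04762² + 0.04762² = 0.32653 + 0.00227 + 0.00907 + 0.00227 + 0.00907 + 0.00227 + 0.00227 + 0.00227 = 0.35601.
So 1 − D = 0.64399, i.e. 0.644 to 3 decimal places.

0.644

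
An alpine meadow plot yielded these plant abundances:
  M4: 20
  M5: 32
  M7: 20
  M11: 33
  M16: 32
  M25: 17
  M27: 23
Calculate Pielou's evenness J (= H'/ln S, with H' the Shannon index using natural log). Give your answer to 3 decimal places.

0.984

Total N = 20+32+20+33+32+17+23 = 177, so the proportions are 0.11299, 0.18079, 0.11299, 0.18644, 0.18079, 0.09605, 0.12994 (working shown to 5 dp, full precision carried).
H' = −Σ pᵢ ln pᵢ = −((-0.24637) + (-0.30923) + (-0.24637) + (-0.31315) + (-0.30923) + (-0.22503) + (-0.26517)) = 1.91456.
With S = 7 species, ln S = 1.94591, so J = 1.91456/1.94591 = 0.98389, i.e. 0.984 to 3 decimal places.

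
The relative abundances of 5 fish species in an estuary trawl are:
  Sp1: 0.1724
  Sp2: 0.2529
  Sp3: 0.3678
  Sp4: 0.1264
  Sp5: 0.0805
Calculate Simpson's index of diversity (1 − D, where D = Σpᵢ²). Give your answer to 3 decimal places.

D = 0.1724² + 0.2529² + 0.3678² + 0.1264² + 0.0805² = 0.02972 + 0.06396 + 0.13528 + 0.01598 + 0.00648 = 0.25141 (working shown to 5 dp, full precision carried).
So 1 − D = 0.74859, i.e. 0.749 to 3 decimal places.

0.749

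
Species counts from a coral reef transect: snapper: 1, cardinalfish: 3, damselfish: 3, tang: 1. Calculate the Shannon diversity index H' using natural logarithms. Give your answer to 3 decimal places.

1.255

Total N = 1+3+3+1 = 8, so the proportions are 0.125, 0.375, 0.375, 0.125 (working shown to 5 dp, full precision carried).
Each pᵢ ln pᵢ term: 0.125×(-2.07944)=-0.25993, 0.375×(-0.98083)=-0.36781, 0.375×(-0.98083)=-0.36781, 0.125×(-2.07944)=-0.25993.
Sum = -1.25548, so H' = 1.255.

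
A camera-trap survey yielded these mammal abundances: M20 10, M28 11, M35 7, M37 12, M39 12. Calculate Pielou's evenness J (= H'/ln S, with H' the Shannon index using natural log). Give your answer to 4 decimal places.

0.9894

Total N = 10+11+7+12+12 = 52, so the proportions are 0.192308, 0.211538, 0.134615, 0.230769, 0.230769 (working shown to 6 dp, full precision carried).
H' = −Σ pᵢ ln pᵢ = −((-0.317050) + (-0.328593) + (-0.269949) + (-0.338385) + (-0.338385)) = 1.592362.
With S = 5 species, ln S = 1.609438, so J = 1.592362/1.609438 = 0.989390, i.e. 0.9894 to 4 decimal places.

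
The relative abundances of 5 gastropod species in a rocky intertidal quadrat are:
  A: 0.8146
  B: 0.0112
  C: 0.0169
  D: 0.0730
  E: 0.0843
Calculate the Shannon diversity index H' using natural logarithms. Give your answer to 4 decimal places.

0.6859

Each pᵢ ln pᵢ term (working shown to 6 dp, full precision carried): 0.8146×(-0.205058)=-0.167040, 0.0112×(-4.491842)=-0.050309, 0.0169×(-4.080442)=-0.068959, 0.073×(-2.617296)=-0.191063, 0.0843×(-2.473373)=-0.208505.
Sum = -0.685876, so H' = 0.6859.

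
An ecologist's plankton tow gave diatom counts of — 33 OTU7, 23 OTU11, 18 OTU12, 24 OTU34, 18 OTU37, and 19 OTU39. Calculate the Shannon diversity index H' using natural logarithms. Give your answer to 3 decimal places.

1.766

Total N = 33+23+18+24+18+19 = 135, so the proportions are 0.24444, 0.17037, 0.13333, 0.17778, 0.13333, 0.14074 (working shown to 5 dp, full precision carried).
Each pᵢ ln pᵢ term: 0.24444×(-1.40877)=-0.34437, 0.17037×(-1.76978)=-0.30152, 0.13333×(-2.01490)=-0.26865, 0.17778×(-1.72722)=-0.30706, 0.13333×(-2.01490)=-0.26865, 0.14074×(-1.96084)=-0.27597.
Sum = -1.76622, so H' = 1.766.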